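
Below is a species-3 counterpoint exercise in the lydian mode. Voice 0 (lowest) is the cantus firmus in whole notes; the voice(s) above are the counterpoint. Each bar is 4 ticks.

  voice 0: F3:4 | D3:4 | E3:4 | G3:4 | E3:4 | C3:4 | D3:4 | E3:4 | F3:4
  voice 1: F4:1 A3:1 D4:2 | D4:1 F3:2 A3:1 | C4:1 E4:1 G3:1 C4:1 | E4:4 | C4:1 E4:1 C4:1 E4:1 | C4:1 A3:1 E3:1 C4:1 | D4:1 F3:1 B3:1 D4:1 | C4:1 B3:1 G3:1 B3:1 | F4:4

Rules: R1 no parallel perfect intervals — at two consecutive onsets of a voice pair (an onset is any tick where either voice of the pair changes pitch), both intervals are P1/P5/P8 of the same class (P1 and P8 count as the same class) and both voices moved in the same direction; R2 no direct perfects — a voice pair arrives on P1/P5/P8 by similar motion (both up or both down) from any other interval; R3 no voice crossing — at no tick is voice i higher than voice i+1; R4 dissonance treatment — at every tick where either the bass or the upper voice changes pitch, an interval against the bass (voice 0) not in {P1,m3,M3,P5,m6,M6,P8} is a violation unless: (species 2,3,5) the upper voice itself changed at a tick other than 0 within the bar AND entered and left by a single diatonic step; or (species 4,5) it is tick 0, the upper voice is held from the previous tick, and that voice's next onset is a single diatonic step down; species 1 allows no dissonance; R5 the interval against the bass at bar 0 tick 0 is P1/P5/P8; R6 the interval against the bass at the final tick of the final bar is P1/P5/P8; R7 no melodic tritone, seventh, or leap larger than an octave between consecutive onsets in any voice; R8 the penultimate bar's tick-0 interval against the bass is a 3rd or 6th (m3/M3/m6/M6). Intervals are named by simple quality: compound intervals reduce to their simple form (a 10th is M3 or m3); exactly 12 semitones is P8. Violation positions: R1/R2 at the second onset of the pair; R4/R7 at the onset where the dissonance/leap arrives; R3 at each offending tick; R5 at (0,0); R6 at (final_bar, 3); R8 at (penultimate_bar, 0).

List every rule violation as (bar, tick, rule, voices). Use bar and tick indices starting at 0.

bar 0: v0=F3 v1=F4 downbeat P8
bar 1: v0=D3 v1=D4 downbeat P8
bar 2: v0=E3 v1=C4 downbeat m6
bar 3: v0=G3 v1=E4 downbeat M6
bar 4: v0=E3 v1=C4 downbeat m6
bar 5: v0=C3 v1=C4 downbeat P8
bar 6: v0=D3 v1=D4 downbeat P8
bar 7: v0=E3 v1=C4 downbeat m6
bar 8: v0=F3 v1=F4 downbeat P8
  -> R1 @ bar 5 tick 0 v(0, 1): E3/E4 P8 -> C3/C4 P8 similar
  -> R1 @ bar 6 tick 0 v(0, 1): C3/C4 P8 -> D3/D4 P8 similar
  -> R7 @ bar 6 tick 2 v(1,): F3->B3 leap 6st
  -> R2 @ bar 8 tick 0 v(0, 1): E3/B3 P5 -> F3/F4 P8 similar
  -> R7 @ bar 8 tick 0 v(1,): B3->F4 leap 6st

(5, 0, R1, (0, 1))
(6, 0, R1, (0, 1))
(6, 2, R7, (1,))
(8, 0, R2, (0, 1))
(8, 0, R7, (1,))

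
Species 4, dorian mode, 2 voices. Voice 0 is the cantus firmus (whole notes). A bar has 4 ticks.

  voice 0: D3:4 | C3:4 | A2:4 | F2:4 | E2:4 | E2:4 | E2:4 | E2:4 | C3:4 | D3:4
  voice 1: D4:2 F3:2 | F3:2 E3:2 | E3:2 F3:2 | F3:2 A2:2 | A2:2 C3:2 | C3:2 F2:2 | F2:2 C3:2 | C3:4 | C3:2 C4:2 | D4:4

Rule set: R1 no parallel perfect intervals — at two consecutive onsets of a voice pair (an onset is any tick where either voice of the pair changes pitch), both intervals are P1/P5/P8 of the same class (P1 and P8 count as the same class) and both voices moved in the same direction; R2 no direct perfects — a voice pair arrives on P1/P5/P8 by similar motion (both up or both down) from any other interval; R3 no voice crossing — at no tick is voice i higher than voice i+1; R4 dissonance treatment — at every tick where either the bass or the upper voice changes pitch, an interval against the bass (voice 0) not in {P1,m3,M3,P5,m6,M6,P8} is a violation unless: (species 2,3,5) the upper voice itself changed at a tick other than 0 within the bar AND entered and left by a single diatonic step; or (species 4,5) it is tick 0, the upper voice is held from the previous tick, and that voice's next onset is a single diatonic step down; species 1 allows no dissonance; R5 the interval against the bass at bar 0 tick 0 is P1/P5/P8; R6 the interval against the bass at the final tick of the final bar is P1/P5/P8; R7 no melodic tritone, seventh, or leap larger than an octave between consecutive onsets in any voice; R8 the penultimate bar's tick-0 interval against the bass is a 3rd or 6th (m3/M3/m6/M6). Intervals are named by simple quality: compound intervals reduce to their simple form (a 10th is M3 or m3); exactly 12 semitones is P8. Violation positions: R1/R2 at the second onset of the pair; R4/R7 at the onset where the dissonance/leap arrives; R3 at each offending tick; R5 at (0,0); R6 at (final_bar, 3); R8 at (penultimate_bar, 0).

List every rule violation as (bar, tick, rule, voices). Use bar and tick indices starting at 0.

bar 0: v0=D3 v1=D4 downbeat P8
bar 1: v0=C3 v1=F3 downbeat P4
bar 2: v0=A2 v1=E3 downbeat P5
bar 3: v0=F2 v1=F3 downbeat P8
bar 4: v0=E2 v1=A2 downbeat P4
bar 5: v0=E2 v1=C3 downbeat m6
bar 6: v0=E2 v1=F2 downbeat m2
bar 7: v0=E2 v1=C3 downbeat m6
bar 8: v0=C3 v1=C3 downbeat P1
bar 9: v0=D3 v1=D4 downbeat P8
  -> R4 @ bar 4 tick 0 v(0, 1): E2/A2 P4 untreated
  -> R4 @ bar 5 tick 2 v(0, 1): E2/F2 m2 untreated
  -> R8 @ bar 8 tick 0 v(0, 1): penult P1 not 3rd/6th
  -> R1 @ bar 9 tick 0 v(0, 1): C3/C4 P8 -> D3/D4 P8 similar

(4, 0, R4, (0, 1))
(5, 2, R4, (0, 1))
(8, 0, R8, (0, 1))
(9, 0, R1, (0, 1))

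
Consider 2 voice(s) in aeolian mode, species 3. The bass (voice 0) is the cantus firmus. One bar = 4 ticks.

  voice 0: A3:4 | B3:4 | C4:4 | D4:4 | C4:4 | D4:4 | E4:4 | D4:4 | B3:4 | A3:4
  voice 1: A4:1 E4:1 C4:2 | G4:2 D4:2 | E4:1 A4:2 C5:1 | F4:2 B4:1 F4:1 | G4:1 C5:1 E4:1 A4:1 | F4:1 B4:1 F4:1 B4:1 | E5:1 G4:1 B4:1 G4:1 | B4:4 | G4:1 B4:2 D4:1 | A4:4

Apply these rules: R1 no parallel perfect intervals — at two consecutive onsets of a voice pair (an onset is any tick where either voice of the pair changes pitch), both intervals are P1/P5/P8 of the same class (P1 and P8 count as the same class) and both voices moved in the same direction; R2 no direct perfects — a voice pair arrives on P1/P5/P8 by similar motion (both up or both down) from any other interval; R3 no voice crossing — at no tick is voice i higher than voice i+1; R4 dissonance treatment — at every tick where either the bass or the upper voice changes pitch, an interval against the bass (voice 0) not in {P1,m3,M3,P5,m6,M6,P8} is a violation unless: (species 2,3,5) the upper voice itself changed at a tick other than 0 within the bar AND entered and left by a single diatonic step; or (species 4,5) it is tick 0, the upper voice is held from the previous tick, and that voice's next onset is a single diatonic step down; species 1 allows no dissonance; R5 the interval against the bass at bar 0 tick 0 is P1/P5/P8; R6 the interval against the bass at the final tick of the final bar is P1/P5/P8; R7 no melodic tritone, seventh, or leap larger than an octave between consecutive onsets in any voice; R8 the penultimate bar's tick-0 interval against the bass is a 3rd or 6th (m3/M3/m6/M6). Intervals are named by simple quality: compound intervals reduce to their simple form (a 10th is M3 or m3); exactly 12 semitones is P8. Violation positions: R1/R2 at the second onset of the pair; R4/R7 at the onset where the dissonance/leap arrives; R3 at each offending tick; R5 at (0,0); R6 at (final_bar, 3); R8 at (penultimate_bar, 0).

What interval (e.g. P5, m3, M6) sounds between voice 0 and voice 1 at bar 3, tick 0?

voice 0=D4 voice 1=F4 -> m3

m3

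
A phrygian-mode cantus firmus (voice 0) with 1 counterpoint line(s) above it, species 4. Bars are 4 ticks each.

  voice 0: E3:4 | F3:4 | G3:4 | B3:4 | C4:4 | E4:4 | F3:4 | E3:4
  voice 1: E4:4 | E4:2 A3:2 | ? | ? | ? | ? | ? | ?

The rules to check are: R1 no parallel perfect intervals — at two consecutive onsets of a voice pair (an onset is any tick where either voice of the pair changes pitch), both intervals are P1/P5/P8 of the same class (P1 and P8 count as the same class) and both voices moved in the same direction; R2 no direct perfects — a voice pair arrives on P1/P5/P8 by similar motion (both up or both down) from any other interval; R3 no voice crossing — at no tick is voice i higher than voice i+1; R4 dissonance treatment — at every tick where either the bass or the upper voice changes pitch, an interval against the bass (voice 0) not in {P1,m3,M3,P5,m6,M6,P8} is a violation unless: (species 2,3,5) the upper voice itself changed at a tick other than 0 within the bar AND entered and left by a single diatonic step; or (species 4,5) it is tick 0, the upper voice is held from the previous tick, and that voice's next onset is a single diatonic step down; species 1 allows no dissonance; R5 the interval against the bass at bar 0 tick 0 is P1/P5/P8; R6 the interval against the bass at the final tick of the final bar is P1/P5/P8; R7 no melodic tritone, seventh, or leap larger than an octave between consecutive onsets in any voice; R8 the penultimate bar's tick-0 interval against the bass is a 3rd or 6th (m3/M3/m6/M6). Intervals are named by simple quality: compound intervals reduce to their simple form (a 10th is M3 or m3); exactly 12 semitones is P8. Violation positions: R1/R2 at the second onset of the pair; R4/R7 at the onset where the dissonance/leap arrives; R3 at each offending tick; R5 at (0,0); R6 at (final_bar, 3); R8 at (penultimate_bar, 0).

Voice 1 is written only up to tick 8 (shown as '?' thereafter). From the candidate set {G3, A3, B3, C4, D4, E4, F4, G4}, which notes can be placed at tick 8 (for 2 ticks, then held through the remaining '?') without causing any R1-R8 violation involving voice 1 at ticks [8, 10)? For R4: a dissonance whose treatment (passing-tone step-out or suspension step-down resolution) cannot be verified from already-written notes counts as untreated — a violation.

G3: legal
A3: violates R4
B3: legal
C4: violates R4
D4: violates R2
E4: legal
F4: violates R4
G4: violates R2,R7

{B3, E4, G3}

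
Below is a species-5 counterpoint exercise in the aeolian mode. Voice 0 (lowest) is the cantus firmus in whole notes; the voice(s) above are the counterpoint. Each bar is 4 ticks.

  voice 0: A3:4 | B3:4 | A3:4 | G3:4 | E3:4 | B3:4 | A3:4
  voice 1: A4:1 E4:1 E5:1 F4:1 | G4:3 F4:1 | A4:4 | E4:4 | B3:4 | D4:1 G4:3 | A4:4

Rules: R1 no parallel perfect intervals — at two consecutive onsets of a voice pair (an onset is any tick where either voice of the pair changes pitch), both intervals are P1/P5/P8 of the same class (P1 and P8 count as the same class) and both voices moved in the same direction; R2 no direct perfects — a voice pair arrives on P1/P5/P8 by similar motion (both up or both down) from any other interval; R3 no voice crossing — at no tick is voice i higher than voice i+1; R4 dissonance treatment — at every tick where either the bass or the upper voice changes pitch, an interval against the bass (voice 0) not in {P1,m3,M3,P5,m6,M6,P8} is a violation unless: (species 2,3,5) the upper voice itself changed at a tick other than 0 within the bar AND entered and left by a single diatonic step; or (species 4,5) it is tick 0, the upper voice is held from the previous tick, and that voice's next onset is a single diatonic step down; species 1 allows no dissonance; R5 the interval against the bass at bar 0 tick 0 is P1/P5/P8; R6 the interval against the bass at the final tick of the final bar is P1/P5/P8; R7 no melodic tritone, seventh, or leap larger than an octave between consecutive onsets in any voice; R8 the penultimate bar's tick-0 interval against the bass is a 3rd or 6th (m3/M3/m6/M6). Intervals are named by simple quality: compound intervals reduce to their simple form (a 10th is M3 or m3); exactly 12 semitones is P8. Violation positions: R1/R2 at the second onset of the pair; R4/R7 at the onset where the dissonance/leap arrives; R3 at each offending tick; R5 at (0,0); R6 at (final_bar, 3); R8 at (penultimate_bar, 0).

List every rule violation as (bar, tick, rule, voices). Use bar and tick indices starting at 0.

(0, 3, R7, (1,))
(1, 3, R4, (0, 1))
(4, 0, R2, (0, 1))

bar 0: v0=A3 v1=A4 downbeat P8
bar 1: v0=B3 v1=G4 downbeat m6
bar 2: v0=A3 v1=A4 downbeat P8
bar 3: v0=G3 v1=E4 downbeat M6
bar 4: v0=E3 v1=B3 downbeat P5
bar 5: v0=B3 v1=D4 downbeat m3
bar 6: v0=A3 v1=A4 downbeat P8
  -> R7 @ bar 0 tick 3 v(1,): E5->F4 leap 11st
  -> R4 @ bar 1 tick 3 v(0, 1): B3/F4 TT untreated
  -> R2 @ bar 4 tick 0 v(0, 1): G3/E4 M6 -> E3/B3 P5 similar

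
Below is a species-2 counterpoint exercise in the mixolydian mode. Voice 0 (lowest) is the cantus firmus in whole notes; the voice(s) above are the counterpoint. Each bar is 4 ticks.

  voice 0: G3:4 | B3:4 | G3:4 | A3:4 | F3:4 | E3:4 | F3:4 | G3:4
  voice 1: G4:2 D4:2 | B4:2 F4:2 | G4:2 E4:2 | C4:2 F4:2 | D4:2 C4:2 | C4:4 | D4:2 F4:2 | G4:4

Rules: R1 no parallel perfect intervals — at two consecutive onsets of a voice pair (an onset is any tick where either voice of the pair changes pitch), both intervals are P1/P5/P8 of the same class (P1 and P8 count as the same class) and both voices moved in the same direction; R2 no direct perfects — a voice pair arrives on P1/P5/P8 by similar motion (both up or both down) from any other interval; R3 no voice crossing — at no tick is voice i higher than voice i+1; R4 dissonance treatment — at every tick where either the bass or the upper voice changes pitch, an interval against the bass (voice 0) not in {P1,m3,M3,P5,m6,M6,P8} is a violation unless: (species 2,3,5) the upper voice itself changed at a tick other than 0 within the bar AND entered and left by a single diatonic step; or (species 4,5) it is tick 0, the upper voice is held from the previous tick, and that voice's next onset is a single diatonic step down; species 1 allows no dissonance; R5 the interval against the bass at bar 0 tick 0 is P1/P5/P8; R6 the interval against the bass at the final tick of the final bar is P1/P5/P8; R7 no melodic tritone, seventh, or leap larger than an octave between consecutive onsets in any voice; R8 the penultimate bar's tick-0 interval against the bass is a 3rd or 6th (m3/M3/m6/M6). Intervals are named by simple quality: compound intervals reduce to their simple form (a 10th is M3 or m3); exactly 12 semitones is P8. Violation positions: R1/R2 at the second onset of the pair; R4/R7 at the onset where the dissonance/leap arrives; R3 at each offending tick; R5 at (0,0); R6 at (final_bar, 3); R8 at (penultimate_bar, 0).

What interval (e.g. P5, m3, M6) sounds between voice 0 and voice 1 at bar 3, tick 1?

m3

voice 0=A3 voice 1=C4 -> m3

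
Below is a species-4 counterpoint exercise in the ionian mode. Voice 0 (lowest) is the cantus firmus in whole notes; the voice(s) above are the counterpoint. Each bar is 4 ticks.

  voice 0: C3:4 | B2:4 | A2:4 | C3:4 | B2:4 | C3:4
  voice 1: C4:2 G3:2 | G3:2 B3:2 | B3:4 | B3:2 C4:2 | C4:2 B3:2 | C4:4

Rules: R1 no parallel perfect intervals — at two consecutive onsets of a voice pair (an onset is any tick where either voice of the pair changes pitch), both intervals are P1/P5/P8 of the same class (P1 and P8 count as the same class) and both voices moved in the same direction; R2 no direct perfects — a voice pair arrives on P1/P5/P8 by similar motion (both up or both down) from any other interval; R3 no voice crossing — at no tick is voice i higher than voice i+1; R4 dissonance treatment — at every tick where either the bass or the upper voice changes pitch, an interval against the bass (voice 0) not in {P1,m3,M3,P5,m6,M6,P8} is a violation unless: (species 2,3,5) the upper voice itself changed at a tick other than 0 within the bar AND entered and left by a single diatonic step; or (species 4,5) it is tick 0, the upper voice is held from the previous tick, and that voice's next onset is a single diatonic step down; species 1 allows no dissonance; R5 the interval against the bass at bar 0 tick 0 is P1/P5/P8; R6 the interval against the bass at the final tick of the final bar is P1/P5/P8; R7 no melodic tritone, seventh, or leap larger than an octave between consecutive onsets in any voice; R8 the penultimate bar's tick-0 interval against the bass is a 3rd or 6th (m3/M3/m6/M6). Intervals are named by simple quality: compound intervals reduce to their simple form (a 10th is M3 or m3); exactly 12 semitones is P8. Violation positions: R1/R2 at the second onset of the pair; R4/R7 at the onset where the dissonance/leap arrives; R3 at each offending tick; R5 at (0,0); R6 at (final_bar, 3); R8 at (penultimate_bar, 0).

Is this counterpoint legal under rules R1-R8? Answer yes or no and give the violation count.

No (4 violations)

bar 0: v0=C3 v1=C4 (P8)
bar 1: v0=B2 v1=G3 (m6)
bar 2: v0=A2 v1=B3 (M2)
bar 3: v0=C3 v1=B3 (M7)
bar 4: v0=B2 v1=C4 (m2)
bar 5: v0=C3 v1=C4 (P8)
  R4 @ bar2.0: A2/B3 M2 untreated
  R4 @ bar3.0: C3/B3 M7 untreated
  R8 @ bar4.0: penult m2 not 3rd/6th
  R1 @ bar5.0: B2/B3 P8 -> C3/C4 P8 similar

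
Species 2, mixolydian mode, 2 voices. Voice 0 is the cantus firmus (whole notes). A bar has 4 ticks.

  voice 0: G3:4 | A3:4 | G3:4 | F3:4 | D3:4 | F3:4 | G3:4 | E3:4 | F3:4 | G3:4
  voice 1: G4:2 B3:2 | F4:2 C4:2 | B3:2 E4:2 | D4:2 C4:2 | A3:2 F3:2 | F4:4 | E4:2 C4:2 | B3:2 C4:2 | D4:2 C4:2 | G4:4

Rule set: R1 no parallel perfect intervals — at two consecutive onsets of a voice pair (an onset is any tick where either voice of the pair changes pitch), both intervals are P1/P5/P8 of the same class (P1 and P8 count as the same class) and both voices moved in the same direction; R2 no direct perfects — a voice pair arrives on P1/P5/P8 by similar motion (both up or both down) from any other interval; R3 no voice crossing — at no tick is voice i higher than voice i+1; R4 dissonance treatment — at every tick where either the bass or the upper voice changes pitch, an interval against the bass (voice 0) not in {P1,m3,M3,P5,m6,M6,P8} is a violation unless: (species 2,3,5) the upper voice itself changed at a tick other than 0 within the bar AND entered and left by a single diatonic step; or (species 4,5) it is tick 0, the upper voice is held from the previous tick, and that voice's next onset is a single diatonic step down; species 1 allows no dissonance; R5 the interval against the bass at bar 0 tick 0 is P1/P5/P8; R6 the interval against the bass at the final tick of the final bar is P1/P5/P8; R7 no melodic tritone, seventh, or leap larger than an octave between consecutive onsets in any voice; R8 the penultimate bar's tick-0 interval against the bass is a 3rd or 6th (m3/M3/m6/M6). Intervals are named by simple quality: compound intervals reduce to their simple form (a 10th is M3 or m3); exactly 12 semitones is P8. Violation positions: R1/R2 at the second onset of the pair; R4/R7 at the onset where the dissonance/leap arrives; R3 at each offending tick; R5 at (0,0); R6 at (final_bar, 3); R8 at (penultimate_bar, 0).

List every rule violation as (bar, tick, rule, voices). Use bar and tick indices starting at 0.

bar 0: v0=G3 v1=G4 downbeat P8
bar 1: v0=A3 v1=F4 downbeat m6
bar 2: v0=G3 v1=B3 downbeat M3
bar 3: v0=F3 v1=D4 downbeat M6
bar 4: v0=D3 v1=A3 downbeat P5
bar 5: v0=F3 v1=F4 downbeat P8
bar 6: v0=G3 v1=E4 downbeat M6
bar 7: v0=E3 v1=B3 downbeat P5
bar 8: v0=F3 v1=D4 downbeat M6
bar 9: v0=G3 v1=G4 downbeat P8
  -> R7 @ bar 1 tick 0 v(1,): B3->F4 leap 6st
  -> R1 @ bar 4 tick 0 v(0, 1): F3/C4 P5 -> D3/A3 P5 similar
  -> R2 @ bar 5 tick 0 v(0, 1): D3/F3 m3 -> F3/F4 P8 similar
  -> R4 @ bar 6 tick 2 v(0, 1): G3/C4 P4 untreated
  -> R2 @ bar 7 tick 0 v(0, 1): G3/C4 P4 -> E3/B3 P5 similar
  -> R2 @ bar 9 tick 0 v(0, 1): F3/C4 P5 -> G3/G4 P8 similar

(1, 0, R7, (1,))
(4, 0, R1, (0, 1))
(5, 0, R2, (0, 1))
(6, 2, R4, (0, 1))
(7, 0, R2, (0, 1))
(9, 0, R2, (0, 1))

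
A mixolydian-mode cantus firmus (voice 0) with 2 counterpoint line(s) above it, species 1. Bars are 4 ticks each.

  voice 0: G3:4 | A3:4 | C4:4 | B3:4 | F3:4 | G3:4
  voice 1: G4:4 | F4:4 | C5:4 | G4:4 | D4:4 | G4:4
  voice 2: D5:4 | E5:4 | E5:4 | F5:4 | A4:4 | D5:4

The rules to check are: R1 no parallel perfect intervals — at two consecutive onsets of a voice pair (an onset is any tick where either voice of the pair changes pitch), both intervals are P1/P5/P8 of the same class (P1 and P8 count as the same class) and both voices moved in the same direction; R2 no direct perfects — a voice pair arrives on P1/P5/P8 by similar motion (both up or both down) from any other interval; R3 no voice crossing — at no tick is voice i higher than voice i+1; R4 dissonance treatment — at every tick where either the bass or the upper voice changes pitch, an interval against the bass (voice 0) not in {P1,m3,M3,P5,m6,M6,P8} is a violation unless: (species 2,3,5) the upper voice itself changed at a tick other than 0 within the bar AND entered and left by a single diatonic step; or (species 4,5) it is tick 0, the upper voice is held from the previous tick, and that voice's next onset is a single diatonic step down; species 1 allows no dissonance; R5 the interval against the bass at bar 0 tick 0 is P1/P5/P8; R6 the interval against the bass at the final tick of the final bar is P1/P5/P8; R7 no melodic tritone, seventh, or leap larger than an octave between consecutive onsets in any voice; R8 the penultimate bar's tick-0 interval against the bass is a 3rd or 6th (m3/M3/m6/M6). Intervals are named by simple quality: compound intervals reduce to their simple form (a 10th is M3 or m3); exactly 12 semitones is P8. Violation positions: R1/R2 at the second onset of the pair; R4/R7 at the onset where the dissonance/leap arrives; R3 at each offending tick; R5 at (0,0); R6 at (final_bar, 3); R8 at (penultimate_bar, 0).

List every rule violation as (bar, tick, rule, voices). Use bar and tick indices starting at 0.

(1, 0, R1, (0, 2))
(2, 0, R2, (0, 1))
(3, 0, R4, (0, 2))
(4, 0, R2, (1, 2))
(4, 0, R7, (0,))
(5, 0, R1, (1, 2))
(5, 0, R2, (0, 1))
(5, 0, R2, (0, 2))

bar 0: v0=G3 v1=G4 v2=D5 downbeat P5
bar 1: v0=A3 v1=F4 v2=E5 downbeat P5
bar 2: v0=C4 v1=C5 v2=E5 downbeat M3
bar 3: v0=B3 v1=G4 v2=F5 downbeat TT
bar 4: v0=F3 v1=D4 v2=A4 downbeat M3
bar 5: v0=G3 v1=G4 v2=D5 downbeat P5
  -> R1 @ bar 1 tick 0 v(0, 2): G3/D5 P5 -> A3/E5 P5 similar
  -> R2 @ bar 2 tick 0 v(0, 1): A3/F4 m6 -> C4/C5 P8 similar
  -> R4 @ bar 3 tick 0 v(0, 2): B3/F5 TT untreated
  -> R2 @ bar 4 tick 0 v(1, 2): G4/F5 m7 -> D4/A4 P5 similar
  -> R7 @ bar 4 tick 0 v(0,): B3->F3 leap 6st
  -> R1 @ bar 5 tick 0 v(1, 2): D4/A4 P5 -> G4/D5 P5 similar
  -> R2 @ bar 5 tick 0 v(0, 1): F3/D4 M6 -> G3/G4 P8 similar
  -> R2 @ bar 5 tick 0 v(0, 2): F3/A4 M3 -> G3/D5 P5 similar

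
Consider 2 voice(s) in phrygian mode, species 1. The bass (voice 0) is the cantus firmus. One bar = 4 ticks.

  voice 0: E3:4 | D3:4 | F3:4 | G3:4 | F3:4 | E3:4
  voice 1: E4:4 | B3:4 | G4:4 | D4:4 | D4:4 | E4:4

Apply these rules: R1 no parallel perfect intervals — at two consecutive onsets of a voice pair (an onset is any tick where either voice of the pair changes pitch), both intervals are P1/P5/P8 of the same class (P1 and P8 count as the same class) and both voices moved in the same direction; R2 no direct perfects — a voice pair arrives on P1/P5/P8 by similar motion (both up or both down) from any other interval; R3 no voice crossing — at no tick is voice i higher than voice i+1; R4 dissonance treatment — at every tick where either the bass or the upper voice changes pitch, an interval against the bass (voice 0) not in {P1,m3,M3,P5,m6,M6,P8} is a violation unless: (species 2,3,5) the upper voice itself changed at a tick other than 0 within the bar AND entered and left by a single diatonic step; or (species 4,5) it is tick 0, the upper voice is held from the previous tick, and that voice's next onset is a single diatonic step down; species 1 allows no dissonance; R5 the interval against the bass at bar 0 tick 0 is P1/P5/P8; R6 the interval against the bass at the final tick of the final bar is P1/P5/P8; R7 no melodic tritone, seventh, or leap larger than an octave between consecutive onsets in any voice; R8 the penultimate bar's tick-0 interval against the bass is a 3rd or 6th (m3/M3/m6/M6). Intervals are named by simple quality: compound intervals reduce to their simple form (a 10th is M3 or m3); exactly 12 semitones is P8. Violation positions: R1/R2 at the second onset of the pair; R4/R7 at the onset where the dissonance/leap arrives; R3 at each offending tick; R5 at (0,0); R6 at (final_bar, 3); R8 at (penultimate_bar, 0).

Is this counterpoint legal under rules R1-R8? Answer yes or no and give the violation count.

bar 0: v0=E3 v1=E4 (P8)
bar 1: v0=D3 v1=B3 (M6)
bar 2: v0=F3 v1=G4 (M2)
bar 3: v0=G3 v1=D4 (P5)
bar 4: v0=F3 v1=D4 (M6)
bar 5: v0=E3 v1=E4 (P8)
  R4 @ bar2.0: F3/G4 M2 untreated

No (1 violations)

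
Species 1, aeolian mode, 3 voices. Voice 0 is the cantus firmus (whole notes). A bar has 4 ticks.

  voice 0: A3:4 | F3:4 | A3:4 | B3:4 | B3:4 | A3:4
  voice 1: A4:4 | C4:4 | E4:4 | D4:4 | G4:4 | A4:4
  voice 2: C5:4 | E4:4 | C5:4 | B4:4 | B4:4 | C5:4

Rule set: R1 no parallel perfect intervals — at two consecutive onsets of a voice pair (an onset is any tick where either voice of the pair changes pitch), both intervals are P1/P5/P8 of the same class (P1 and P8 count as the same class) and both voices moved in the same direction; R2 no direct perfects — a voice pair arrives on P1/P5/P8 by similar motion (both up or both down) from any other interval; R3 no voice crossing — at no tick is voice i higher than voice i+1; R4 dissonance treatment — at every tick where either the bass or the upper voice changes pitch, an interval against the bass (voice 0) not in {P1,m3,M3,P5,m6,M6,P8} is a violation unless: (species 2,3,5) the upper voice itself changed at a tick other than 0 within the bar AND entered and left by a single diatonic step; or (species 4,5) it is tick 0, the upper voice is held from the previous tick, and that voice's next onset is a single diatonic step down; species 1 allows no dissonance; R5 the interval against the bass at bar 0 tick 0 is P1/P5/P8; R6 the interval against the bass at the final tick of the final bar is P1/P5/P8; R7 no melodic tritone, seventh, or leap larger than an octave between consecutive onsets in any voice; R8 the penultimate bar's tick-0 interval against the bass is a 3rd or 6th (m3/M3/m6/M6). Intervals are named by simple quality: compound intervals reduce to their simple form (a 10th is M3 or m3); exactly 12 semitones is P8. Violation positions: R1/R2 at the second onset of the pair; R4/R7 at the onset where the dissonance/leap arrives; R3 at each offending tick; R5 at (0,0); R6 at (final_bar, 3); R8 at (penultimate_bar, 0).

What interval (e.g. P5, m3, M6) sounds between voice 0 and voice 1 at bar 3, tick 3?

voice 0=B3 voice 1=D4 -> m3

m3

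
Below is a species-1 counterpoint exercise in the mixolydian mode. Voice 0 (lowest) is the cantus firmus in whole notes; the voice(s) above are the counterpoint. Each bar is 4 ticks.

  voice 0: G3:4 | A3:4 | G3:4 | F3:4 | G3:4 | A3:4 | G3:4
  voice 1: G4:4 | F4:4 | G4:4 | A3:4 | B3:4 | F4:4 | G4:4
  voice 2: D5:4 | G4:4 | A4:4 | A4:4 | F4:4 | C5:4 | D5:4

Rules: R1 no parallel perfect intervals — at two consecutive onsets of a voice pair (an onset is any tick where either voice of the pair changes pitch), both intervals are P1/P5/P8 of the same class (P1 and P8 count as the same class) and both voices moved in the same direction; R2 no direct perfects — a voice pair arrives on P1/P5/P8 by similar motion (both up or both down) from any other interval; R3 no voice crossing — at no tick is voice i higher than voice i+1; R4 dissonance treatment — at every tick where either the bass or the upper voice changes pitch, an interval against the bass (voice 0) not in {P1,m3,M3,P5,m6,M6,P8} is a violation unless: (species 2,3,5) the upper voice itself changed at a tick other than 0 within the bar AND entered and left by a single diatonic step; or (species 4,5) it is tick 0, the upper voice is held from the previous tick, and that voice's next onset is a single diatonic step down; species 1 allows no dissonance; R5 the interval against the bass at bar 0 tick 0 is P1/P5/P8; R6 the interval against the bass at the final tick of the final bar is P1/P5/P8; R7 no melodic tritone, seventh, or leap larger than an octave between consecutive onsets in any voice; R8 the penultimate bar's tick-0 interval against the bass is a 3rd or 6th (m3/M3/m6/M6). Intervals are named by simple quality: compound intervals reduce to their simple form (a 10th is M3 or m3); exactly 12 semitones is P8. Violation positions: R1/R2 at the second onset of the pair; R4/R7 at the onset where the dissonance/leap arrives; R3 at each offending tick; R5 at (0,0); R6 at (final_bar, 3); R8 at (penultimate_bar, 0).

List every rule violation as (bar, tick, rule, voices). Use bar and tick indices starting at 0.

(1, 0, R4, (0, 2))
(2, 0, R4, (0, 2))
(3, 0, R7, (1,))
(4, 0, R4, (0, 2))
(5, 0, R2, (1, 2))
(5, 0, R7, (1,))
(6, 0, R1, (1, 2))

bar 0: v0=G3 v1=G4 v2=D5 downbeat P5
bar 1: v0=A3 v1=F4 v2=G4 downbeat m7
bar 2: v0=G3 v1=G4 v2=A4 downbeat M2
bar 3: v0=F3 v1=A3 v2=A4 downbeat M3
bar 4: v0=G3 v1=B3 v2=F4 downbeat m7
bar 5: v0=A3 v1=F4 v2=C5 downbeat m3
bar 6: v0=G3 v1=G4 v2=D5 downbeat P5
  -> R4 @ bar 1 tick 0 v(0, 2): A3/G4 m7 untreated
  -> R4 @ bar 2 tick 0 v(0, 2): G3/A4 M2 untreated
  -> R7 @ bar 3 tick 0 v(1,): G4->A3 leap 10st
  -> R4 @ bar 4 tick 0 v(0, 2): G3/F4 m7 untreated
  -> R2 @ bar 5 tick 0 v(1, 2): B3/F4 TT -> F4/C5 P5 similar
  -> R7 @ bar 5 tick 0 v(1,): B3->F4 leap 6st
  -> R1 @ bar 6 tick 0 v(1, 2): F4/C5 P5 -> G4/D5 P5 similar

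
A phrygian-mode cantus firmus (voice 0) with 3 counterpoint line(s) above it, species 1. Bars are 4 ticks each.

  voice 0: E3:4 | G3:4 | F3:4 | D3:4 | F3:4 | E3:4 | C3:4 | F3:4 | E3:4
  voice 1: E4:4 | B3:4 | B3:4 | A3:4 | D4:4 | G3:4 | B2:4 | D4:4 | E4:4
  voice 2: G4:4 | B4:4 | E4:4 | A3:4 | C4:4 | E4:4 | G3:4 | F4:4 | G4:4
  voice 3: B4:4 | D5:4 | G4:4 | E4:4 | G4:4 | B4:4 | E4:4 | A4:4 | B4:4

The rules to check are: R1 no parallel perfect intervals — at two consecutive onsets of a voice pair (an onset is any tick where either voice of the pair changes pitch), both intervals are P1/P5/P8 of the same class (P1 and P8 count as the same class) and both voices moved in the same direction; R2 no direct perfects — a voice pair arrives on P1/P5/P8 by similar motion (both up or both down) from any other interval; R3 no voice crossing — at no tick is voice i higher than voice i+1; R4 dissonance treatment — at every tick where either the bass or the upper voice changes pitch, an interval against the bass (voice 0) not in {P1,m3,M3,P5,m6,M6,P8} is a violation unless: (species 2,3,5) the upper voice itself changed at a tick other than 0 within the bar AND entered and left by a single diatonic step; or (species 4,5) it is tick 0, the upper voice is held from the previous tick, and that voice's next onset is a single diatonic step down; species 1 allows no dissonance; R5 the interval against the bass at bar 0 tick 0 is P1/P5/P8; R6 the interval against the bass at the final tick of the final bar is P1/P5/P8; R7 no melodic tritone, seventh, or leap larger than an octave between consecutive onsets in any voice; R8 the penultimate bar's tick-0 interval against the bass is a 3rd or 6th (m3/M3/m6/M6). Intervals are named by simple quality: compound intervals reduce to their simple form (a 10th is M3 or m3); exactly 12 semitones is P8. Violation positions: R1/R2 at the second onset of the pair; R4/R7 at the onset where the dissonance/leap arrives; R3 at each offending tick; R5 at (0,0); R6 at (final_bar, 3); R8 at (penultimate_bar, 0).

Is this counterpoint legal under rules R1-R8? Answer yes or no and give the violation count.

bar 0: v0=E3 v1=E4 v2=G4 v3=B4 (P5)
bar 1: v0=G3 v1=B3 v2=B4 v3=D5 (P5)
bar 2: v0=F3 v1=B3 v2=E4 v3=G4 (M2)
bar 3: v0=D3 v1=A3 v2=A3 v3=E4 (M2)
bar 4: v0=F3 v1=D4 v2=C4 v3=G4 (M2)
bar 5: v0=E3 v1=G3 v2=E4 v3=B4 (P5)
bar 6: v0=C3 v1=B2 v2=G3 v3=E4 (M3)
bar 7: v0=F3 v1=D4 v2=F4 v3=A4 (M3)
bar 8: v0=E3 v1=E4 v2=G4 v3=B4 (P5)
  R5 @ bar0.0: opens on m3
  R1 @ bar1.0: E3/B4 P5 -> G3/D5 P5 similar
  R4 @ bar2.0: F3/B3 TT untreated
  R4 @ bar2.0: F3/E4 M7 untreated
  R4 @ bar2.0: F3/G4 M2 untreated
  R2 @ bar3.0: F3/B3 TT -> D3/A3 P5 similar
  R2 @ bar3.0: F3/E4 M7 -> D3/A3 P5 similar
  R2 @ bar3.0: B3/E4 P4 -> A3/A3 P1 similar
  R2 @ bar3.0: B3/G4 m6 -> A3/E4 P5 similar
  R2 @ bar3.0: E4/G4 m3 -> A3/E4 P5 similar
  R4 @ bar3.0: D3/E4 M2 untreated
  R1 @ bar4.0: D3/A3 P5 -> F3/C4 P5 similar
  R1 @ bar4.0: A3/E4 P5 -> C4/G4 P5 similar
  R3 @ bar4.0: D4 above C4
  R4 @ bar4.0: F3/G4 M2 untreated
  R3 @ bar4.1: D4 above C4
  R3 @ bar4.2: D4 above C4
  R3 @ bar4.3: D4 above C4
  R1 @ bar5.0: C4/G4 P5 -> E4/B4 P5 similar
  R2 @ bar6.0: E3/E4 P8 -> C3/G3 P5 similar
  R3 @ bar6.0: C3 above B2
  R4 @ bar6.0: C3/B2 m2 untreated
  R3 @ bar6.1: C3 above B2
  R3 @ bar6.2: C3 above B2
  R3 @ bar6.3: C3 above B2
  R2 @ bar7.0: C3/G3 P5 -> F3/F4 P8 similar
  R2 @ bar7.0: B2/E4 P4 -> D4/A4 P5 similar
  R7 @ bar7.0: B2->D4 leap 15st
  R7 @ bar7.0: G3->F4 leap 10st
  R8 @ bar7.0: penult P8 not 3rd/6th
  R1 @ bar8.0: D4/A4 P5 -> E4/B4 P5 similar
  R6 @ bar8.3: closes on m3

No (32 violations)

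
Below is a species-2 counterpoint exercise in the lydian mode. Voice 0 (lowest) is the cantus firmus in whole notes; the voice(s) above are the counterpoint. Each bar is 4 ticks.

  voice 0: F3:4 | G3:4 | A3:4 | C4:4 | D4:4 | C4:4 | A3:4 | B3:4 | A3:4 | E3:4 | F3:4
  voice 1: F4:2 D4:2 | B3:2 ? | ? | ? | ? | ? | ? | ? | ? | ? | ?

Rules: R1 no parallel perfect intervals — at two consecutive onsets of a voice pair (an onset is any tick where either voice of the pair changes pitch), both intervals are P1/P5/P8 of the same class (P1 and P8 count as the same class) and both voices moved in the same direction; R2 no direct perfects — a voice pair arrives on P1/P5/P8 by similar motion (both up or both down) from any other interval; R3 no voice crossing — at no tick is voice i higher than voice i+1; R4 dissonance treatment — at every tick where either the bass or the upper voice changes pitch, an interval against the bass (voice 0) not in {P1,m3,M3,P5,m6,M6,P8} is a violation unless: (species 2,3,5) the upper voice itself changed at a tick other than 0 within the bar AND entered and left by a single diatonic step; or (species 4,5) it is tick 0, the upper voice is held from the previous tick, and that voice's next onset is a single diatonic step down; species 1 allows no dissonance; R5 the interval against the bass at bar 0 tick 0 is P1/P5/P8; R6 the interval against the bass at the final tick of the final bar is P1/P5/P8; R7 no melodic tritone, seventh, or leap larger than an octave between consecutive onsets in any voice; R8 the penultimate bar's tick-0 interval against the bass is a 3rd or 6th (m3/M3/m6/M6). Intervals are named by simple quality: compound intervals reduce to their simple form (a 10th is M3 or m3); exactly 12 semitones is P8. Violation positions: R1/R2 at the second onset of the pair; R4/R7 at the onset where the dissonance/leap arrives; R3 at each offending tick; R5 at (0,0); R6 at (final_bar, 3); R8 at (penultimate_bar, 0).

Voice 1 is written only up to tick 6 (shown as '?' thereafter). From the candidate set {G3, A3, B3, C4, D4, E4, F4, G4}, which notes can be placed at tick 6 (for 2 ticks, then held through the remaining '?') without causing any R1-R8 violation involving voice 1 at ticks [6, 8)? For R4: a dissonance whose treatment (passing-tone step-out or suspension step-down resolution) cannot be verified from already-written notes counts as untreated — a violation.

{B3, D4, E4, G3, G4}

G3: legal
A3: violates R4
B3: legal
C4: violates R4
D4: legal
E4: legal
F4: violates R4,R7
G4: legal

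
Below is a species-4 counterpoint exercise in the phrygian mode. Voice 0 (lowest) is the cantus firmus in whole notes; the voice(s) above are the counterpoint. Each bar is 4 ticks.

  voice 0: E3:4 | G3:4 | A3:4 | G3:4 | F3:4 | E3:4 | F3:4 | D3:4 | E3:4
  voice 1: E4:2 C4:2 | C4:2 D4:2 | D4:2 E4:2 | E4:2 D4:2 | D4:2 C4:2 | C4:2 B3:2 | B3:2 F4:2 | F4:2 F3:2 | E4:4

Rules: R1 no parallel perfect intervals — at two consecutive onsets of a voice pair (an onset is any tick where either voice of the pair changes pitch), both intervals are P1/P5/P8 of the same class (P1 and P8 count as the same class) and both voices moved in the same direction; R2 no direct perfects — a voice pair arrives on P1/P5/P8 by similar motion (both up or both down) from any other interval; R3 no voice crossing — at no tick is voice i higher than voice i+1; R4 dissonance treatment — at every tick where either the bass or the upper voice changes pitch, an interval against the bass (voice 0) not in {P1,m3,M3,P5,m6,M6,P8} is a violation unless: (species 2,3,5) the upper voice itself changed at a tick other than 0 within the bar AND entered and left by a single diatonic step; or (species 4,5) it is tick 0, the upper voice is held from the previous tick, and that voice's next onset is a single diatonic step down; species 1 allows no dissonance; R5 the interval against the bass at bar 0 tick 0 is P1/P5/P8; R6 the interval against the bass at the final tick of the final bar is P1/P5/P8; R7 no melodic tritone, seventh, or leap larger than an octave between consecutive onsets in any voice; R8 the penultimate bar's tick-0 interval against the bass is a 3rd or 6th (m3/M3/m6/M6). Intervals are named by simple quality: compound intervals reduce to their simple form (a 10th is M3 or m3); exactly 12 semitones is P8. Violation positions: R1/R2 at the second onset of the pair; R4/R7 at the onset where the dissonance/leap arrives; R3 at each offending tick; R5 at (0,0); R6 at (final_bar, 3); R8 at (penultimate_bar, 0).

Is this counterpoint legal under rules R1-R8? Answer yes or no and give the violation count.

No (6 violations)

bar 0: v0=E3 v1=E4 (P8)
bar 1: v0=G3 v1=C4 (P4)
bar 2: v0=A3 v1=D4 (P4)
bar 3: v0=G3 v1=E4 (M6)
bar 4: v0=F3 v1=D4 (M6)
bar 5: v0=E3 v1=C4 (m6)
bar 6: v0=F3 v1=B3 (TT)
bar 7: v0=D3 v1=F4 (m3)
bar 8: v0=E3 v1=E4 (P8)
  R4 @ bar1.0: G3/C4 P4 untreated
  R4 @ bar2.0: A3/D4 P4 untreated
  R4 @ bar6.0: F3/B3 TT untreated
  R7 @ bar6.2: B3->F4 leap 6st
  R2 @ bar8.0: D3/F3 m3 -> E3/E4 P8 similar
  R7 @ bar8.0: F3->E4 leap 11st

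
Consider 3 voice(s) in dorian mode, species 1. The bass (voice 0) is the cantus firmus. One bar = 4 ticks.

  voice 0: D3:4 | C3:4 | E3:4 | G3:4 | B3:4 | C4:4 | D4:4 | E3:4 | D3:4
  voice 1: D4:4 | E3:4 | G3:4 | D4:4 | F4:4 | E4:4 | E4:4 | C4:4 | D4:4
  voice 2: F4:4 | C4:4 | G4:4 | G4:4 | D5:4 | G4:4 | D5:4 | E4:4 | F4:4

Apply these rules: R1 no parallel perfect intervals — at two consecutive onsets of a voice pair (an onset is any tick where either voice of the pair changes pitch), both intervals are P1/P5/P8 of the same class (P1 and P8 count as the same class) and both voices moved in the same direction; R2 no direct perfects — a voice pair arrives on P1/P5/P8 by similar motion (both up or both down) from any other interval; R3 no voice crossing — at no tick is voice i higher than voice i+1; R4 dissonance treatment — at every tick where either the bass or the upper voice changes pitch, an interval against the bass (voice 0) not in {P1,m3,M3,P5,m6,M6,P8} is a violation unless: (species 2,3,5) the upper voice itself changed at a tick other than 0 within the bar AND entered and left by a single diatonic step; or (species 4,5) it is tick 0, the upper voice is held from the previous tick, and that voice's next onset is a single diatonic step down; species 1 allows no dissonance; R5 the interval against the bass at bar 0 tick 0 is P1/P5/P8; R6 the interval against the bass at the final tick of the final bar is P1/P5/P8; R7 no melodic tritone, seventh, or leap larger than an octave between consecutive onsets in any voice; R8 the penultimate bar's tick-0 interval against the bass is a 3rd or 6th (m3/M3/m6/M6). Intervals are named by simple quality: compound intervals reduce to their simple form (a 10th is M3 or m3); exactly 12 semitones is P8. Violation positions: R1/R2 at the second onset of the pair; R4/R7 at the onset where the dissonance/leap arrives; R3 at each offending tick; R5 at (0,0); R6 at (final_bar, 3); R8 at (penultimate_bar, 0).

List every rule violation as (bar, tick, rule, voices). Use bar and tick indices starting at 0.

(0, 0, R5, (0, 2))
(1, 0, R2, (0, 2))
(1, 0, R7, (1,))
(2, 0, R2, (1, 2))
(3, 0, R2, (0, 1))
(4, 0, R4, (0, 1))
(6, 0, R2, (0, 2))
(6, 0, R4, (0, 1))
(7, 0, R1, (0, 2))
(7, 0, R7, (0,))
(7, 0, R7, (2,))
(7, 0, R8, (0, 2))
(8, 3, R6, (0, 2))

bar 0: v0=D3 v1=D4 v2=F4 downbeat m3
bar 1: v0=C3 v1=E3 v2=C4 downbeat P8
bar 2: v0=E3 v1=G3 v2=G4 downbeat m3
bar 3: v0=G3 v1=D4 v2=G4 downbeat P8
bar 4: v0=B3 v1=F4 v2=D5 downbeat m3
bar 5: v0=C4 v1=E4 v2=G4 downbeat P5
bar 6: v0=D4 v1=E4 v2=D5 downbeat P8
bar 7: v0=E3 v1=C4 v2=E4 downbeat P8
bar 8: v0=D3 v1=D4 v2=F4 downbeat m3
  -> R5 @ bar 0 tick 0 v(0, 2): opens on m3
  -> R2 @ bar 1 tick 0 v(0, 2): D3/F4 m3 -> C3/C4 P8 similar
  -> R7 @ bar 1 tick 0 v(1,): D4->E3 leap 10st
  -> R2 @ bar 2 tick 0 v(1, 2): E3/C4 m6 -> G3/G4 P8 similar
  -> R2 @ bar 3 tick 0 v(0, 1): E3/G3 m3 -> G3/D4 P5 similar
  -> R4 @ bar 4 tick 0 v(0, 1): B3/F4 TT untreated
  -> R2 @ bar 6 tick 0 v(0, 2): C4/G4 P5 -> D4/D5 P8 similar
  -> R4 @ bar 6 tick 0 v(0, 1): D4/E4 M2 untreated
  -> R1 @ bar 7 tick 0 v(0, 2): D4/D5 P8 -> E3/E4 P8 similar
  -> R7 @ bar 7 tick 0 v(0,): D4->E3 leap 10st
  -> R7 @ bar 7 tick 0 v(2,): D5->E4 leap 10st
  -> R8 @ bar 7 tick 0 v(0, 2): penult P8 not 3rd/6th
  -> R6 @ bar 8 tick 3 v(0, 2): closes on m3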